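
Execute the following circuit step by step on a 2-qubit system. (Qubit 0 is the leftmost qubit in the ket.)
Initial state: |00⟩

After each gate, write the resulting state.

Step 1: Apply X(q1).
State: |01⟩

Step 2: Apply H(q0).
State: 1/√2|01⟩ + 1/√2|11⟩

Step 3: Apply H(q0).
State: |01⟩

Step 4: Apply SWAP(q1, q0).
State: |10⟩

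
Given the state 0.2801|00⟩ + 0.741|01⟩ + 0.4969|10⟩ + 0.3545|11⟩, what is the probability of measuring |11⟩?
0.1257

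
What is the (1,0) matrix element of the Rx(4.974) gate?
-0.6088i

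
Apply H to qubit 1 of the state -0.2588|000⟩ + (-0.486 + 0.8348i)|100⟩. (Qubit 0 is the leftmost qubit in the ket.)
-0.183|000⟩ - 0.183|010⟩ + (-0.3437 + 0.5903i)|100⟩ + (-0.3437 + 0.5903i)|110⟩

H on qubit 1 mixes each pair of kets that differ only in qubit 1: amplitudes (a, b) of (|…0…⟩, |…1…⟩) become ((a + b)/√2, (a − b)/√2). Kets absent from the input have amplitude 0.
(|000⟩, |010⟩): (a, b) = (-0.2588, 0) → (-0.183, -0.183)
(|100⟩, |110⟩): (a, b) = ((-0.486 + 0.8348i), 0) → ((-0.3437 + 0.5903i), (-0.3437 + 0.5903i))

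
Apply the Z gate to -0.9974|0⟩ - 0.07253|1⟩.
-0.9974|0⟩ + 0.07253|1⟩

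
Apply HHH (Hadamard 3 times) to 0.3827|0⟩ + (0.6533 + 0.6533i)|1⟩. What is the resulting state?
(0.7326 + 0.462i)|0⟩ + (-0.1913 - 0.462i)|1⟩

H² = I, so H^3 = H: a single Hadamard. With (a, b) = (0.3827, (0.6533 + 0.6533i)), H gives ((a + b)/√2, (a − b)/√2) = ((0.7326 + 0.462i), (-0.1913 - 0.462i)).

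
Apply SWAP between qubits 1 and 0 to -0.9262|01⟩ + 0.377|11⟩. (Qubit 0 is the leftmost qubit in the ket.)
-0.9262|10⟩ + 0.377|11⟩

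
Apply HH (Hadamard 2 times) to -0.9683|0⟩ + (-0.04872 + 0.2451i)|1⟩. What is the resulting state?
-0.9683|0⟩ + (-0.04872 + 0.2451i)|1⟩

H² = I, so an even number of Hadamards cancels: H^2 = I and the state is unchanged.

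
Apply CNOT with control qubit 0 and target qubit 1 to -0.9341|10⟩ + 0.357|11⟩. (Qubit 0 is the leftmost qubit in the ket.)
0.357|10⟩ - 0.9341|11⟩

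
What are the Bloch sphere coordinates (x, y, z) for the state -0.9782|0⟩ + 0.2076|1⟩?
(-0.4061, 0, 0.9138)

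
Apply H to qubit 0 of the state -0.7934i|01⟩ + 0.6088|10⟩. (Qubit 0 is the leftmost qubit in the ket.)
0.4305|00⟩ - 0.561i|01⟩ - 0.4305|10⟩ - 0.561i|11⟩

H on qubit 0 mixes each pair of kets that differ only in qubit 0: amplitudes (a, b) of (|…0…⟩, |…1…⟩) become ((a + b)/√2, (a − b)/√2). Kets absent from the input have amplitude 0.
(|00⟩, |10⟩): (a, b) = (0, 0.6088) → (0.4305, -0.4305)
(|01⟩, |11⟩): (a, b) = (-0.7934i, 0) → (-0.561i, -0.561i)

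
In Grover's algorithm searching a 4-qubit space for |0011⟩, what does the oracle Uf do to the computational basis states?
Uf|x⟩ = -|x⟩ if x = 0011, else |x⟩ (phase flip on target)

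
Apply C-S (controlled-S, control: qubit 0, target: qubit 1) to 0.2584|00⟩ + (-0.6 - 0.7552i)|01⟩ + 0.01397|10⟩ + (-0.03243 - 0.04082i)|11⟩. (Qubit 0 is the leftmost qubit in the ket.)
0.2584|00⟩ + (-0.6 - 0.7552i)|01⟩ + 0.01397|10⟩ + (0.04082 - 0.03243i)|11⟩

C-S leaves the control-|0⟩ kets |00⟩, |01⟩ unchanged and applies S to qubit 1 on the control-|1⟩ pair (|10⟩, |11⟩).
S = [[1, 0], [0, i]].
With a = amp(|10⟩) = 0.01397 and b = amp(|11⟩) = (-0.03243 - 0.04082i):
new amp(|10⟩) = (1)·a = 0.01397
new amp(|11⟩) = (i)·b = (0.04082 - 0.03243i)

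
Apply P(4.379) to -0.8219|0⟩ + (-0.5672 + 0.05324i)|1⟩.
-0.8219|0⟩ + (0.2359 + 0.5185i)|1⟩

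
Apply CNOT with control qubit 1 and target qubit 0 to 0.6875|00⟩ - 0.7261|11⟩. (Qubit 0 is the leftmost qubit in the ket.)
0.6875|00⟩ - 0.7261|01⟩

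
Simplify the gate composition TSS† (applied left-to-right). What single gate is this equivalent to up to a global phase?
T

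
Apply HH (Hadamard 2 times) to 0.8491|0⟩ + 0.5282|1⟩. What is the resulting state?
0.8491|0⟩ + 0.5282|1⟩

H² = I, so an even number of Hadamards cancels: H^2 = I and the state is unchanged.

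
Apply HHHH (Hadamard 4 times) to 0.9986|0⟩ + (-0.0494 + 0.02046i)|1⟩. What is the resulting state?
0.9986|0⟩ + (-0.0494 + 0.02046i)|1⟩

H² = I, so an even number of Hadamards cancels: H^4 = I and the state is unchanged.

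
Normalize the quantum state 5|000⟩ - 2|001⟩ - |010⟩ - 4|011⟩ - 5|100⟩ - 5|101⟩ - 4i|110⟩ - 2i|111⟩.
0.4642|000⟩ - 0.1857|001⟩ - 0.09285|010⟩ - 0.3714|011⟩ - 0.4642|100⟩ - 0.4642|101⟩ - 0.3714i|110⟩ - 0.1857i|111⟩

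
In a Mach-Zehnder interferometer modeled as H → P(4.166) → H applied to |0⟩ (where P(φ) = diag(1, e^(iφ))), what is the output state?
(0.2402 - 0.4272i)|0⟩ + (0.7598 + 0.4272i)|1⟩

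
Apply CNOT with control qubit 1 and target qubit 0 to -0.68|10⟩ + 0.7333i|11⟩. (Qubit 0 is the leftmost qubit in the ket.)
0.7333i|01⟩ - 0.68|10⟩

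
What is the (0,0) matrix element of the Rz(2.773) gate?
(0.1833 - 0.9831i)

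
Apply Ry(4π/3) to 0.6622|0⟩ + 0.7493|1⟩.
-0.98|0⟩ + 0.1988|1⟩

Ry(4π/3) = [[cos(θ/2), −sin(θ/2)], [sin(θ/2), cos(θ/2)]]; θ = 4π/3, cos(θ/2) ≈ -0.5, sin(θ/2) ≈ 0.866025.
With a = amp(|0⟩) = 0.6622 and b = amp(|1⟩) = 0.7493:
new amp(|0⟩) = (-0.5)·a + (-0.866025)·b = -0.98
new amp(|1⟩) = (0.866025)·a + (-0.5)·b = 0.1988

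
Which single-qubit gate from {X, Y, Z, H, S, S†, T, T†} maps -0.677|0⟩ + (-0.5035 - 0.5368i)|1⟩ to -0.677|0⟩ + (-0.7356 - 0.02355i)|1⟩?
T†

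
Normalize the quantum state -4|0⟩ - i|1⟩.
-0.9701|0⟩ - 0.2425i|1⟩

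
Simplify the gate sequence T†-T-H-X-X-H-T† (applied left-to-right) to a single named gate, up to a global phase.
T†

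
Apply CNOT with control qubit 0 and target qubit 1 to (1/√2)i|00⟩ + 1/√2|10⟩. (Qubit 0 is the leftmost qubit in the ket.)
(1/√2)i|00⟩ + 1/√2|11⟩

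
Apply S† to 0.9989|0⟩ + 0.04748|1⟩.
0.9989|0⟩ - 0.04748i|1⟩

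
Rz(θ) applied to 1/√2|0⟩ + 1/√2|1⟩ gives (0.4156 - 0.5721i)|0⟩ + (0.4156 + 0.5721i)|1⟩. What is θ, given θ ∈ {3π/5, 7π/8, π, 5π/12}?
3π/5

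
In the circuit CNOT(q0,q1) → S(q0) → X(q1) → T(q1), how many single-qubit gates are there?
3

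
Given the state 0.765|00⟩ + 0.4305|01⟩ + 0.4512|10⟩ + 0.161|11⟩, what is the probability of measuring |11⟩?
0.02592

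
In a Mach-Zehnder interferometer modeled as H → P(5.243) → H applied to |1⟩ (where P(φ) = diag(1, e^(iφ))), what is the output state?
(0.247 + 0.4312i)|0⟩ + (0.753 - 0.4312i)|1⟩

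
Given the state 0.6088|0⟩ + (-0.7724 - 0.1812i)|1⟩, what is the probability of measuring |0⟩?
0.3706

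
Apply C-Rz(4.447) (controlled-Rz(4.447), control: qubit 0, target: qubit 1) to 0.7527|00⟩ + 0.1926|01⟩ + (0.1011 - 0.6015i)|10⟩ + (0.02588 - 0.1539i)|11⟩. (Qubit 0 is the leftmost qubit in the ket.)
0.7527|00⟩ + 0.1926|01⟩ + (-0.5393 + 0.285i)|10⟩ + (0.1065 + 0.114i)|11⟩

C-Rz(4.447) leaves the control-|0⟩ kets |00⟩, |01⟩ unchanged and applies Rz(4.447) to qubit 1 on the control-|1⟩ pair (|10⟩, |11⟩).
Rz(4.447) = [[e^(−iθ/2), 0], [0, e^(iθ/2)]] with e^(±iθ/2) = cos(θ/2) ± i·sin(θ/2); θ = 4.447, cos(θ/2) ≈ -0.607337, sin(θ/2) ≈ 0.794445.
With a = amp(|10⟩) = (0.1011 - 0.6015i) and b = amp(|11⟩) = (0.02588 - 0.1539i):
new amp(|10⟩) = (-0.607337 - 0.794445i)·a = (-0.5393 + 0.285i)
new amp(|11⟩) = (-0.607337 + 0.794445i)·b = (0.1065 + 0.114i)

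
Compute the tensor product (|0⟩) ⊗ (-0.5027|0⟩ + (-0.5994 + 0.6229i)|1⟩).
-0.5027|00⟩ + (-0.5994 + 0.6229i)|01⟩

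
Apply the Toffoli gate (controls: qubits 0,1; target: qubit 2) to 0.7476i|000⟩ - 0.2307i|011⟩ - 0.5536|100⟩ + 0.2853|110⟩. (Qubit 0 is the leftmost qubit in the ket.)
0.7476i|000⟩ - 0.2307i|011⟩ - 0.5536|100⟩ + 0.2853|111⟩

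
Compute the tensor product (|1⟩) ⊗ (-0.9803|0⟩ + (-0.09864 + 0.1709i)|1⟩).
-0.9803|10⟩ + (-0.09864 + 0.1709i)|11⟩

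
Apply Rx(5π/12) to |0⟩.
0.7934|0⟩ - 0.6088i|1⟩

Rx(5π/12) = [[cos(θ/2), −i·sin(θ/2)], [−i·sin(θ/2), cos(θ/2)]]; θ = 5π/12, cos(θ/2) ≈ 0.793353, sin(θ/2) ≈ 0.608761.
With a = amp(|0⟩) = 1 and b = amp(|1⟩) = 0:
new amp(|0⟩) = (0.793353)·a + (-0.608761i)·b = 0.7934
new amp(|1⟩) = (-0.608761i)·a + (0.793353)·b = -0.6088i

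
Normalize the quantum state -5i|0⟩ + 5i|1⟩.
-(1/√2)i|0⟩ + (1/√2)i|1⟩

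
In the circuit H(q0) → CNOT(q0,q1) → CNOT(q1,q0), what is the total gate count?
3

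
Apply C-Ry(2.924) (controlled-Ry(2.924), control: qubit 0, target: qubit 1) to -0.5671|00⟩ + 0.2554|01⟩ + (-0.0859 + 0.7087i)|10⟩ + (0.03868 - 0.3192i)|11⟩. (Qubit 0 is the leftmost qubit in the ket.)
-0.5671|00⟩ + 0.2554|01⟩ + (-0.04778 + 0.3943i)|10⟩ + (-0.08119 + 0.6699i)|11⟩

C-Ry(2.924) leaves the control-|0⟩ kets |00⟩, |01⟩ unchanged and applies Ry(2.924) to qubit 1 on the control-|1⟩ pair (|10⟩, |11⟩).
Ry(2.924) = [[cos(θ/2), −sin(θ/2)], [sin(θ/2), cos(θ/2)]]; θ = 2.924, cos(θ/2) ≈ 0.108582, sin(θ/2) ≈ 0.994088.
With a = amp(|10⟩) = (-0.0859 + 0.7087i) and b = amp(|11⟩) = (0.03868 - 0.3192i):
new amp(|10⟩) = (0.108582)·a + (-0.994088)·b = (-0.04778 + 0.3943i)
new amp(|11⟩) = (0.994088)·a + (0.108582)·b = (-0.08119 + 0.6699i)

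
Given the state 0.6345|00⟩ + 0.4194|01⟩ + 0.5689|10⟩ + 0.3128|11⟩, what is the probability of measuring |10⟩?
0.3236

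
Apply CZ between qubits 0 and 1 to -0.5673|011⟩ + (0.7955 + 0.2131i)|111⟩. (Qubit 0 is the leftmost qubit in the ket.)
-0.5673|011⟩ + (-0.7955 - 0.2131i)|111⟩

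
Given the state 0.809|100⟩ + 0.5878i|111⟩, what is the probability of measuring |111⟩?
0.3455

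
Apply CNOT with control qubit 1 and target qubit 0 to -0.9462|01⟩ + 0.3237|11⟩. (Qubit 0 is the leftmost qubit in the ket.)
0.3237|01⟩ - 0.9462|11⟩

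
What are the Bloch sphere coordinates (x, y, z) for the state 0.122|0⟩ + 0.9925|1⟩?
(0.2422, 0, -0.9702)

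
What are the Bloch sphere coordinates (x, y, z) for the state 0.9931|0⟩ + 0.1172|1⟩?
(0.2328, 0, 0.9725)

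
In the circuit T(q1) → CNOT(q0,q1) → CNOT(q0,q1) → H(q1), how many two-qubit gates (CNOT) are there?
2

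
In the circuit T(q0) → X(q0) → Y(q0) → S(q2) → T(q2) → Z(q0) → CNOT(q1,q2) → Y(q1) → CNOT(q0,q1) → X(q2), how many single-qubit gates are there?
8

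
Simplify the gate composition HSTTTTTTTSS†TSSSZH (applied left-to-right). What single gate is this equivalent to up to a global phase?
X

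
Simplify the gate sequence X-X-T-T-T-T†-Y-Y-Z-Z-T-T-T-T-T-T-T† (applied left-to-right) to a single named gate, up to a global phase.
T†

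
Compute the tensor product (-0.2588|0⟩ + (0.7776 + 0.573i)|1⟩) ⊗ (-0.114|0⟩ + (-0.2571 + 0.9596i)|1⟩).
0.0295|00⟩ + (0.06654 - 0.2483i)|01⟩ + (-0.08865 - 0.06532i)|10⟩ + (-0.7498 + 0.5989i)|11⟩

amp(|b₁b₂…⟩) = product of the factor amplitudes for bits b₁, b₂, …; only kets whose every factor amplitude is nonzero survive.
|00⟩: (-0.2588)(-0.114) = 0.0295
|01⟩: (-0.2588)(-0.2571 + 0.9596i) = (0.06654 - 0.2483i)
|10⟩: (0.7776 + 0.573i)(-0.114) = (-0.08865 - 0.06532i)
|11⟩: (0.7776 + 0.573i)(-0.2571 + 0.9596i) = (-0.7498 + 0.5989i)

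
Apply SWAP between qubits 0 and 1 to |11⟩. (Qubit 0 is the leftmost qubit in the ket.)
|11⟩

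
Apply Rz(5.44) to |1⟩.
(-0.9124 + 0.4092i)|1⟩

Rz(5.44) = [[e^(−iθ/2), 0], [0, e^(iθ/2)]] with e^(±iθ/2) = cos(θ/2) ± i·sin(θ/2); θ = 5.44, cos(θ/2) ≈ -0.912438, sin(θ/2) ≈ 0.409214.
With a = amp(|0⟩) = 0 and b = amp(|1⟩) = 1:
new amp(|0⟩) = (-0.912438 - 0.409214i)·a = 0
new amp(|1⟩) = (-0.912438 + 0.409214i)·b = (-0.9124 + 0.4092i)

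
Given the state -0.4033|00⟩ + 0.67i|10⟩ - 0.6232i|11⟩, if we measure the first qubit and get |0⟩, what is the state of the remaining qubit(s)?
-|0⟩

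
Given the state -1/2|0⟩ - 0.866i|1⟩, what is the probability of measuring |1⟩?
0.75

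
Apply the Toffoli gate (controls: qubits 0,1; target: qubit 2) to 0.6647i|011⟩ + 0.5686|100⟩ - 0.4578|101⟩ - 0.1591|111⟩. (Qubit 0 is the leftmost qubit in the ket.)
0.6647i|011⟩ + 0.5686|100⟩ - 0.4578|101⟩ - 0.1591|110⟩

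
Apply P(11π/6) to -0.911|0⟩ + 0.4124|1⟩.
-0.911|0⟩ + (0.3571 - 0.2062i)|1⟩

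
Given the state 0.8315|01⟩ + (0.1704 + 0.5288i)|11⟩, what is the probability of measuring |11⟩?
0.3087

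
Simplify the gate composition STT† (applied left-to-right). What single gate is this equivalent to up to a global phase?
S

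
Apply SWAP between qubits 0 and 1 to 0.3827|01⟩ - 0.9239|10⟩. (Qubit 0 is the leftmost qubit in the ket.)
-0.9239|01⟩ + 0.3827|10⟩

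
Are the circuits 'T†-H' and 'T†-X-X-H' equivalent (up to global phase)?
Yes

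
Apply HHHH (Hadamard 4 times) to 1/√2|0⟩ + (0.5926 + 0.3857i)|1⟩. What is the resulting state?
1/√2|0⟩ + (0.5926 + 0.3857i)|1⟩

H² = I, so an even number of Hadamards cancels: H^4 = I and the state is unchanged.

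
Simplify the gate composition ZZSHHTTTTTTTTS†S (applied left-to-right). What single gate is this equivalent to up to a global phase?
S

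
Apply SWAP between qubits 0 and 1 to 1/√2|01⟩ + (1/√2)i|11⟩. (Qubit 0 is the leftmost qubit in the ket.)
1/√2|10⟩ + (1/√2)i|11⟩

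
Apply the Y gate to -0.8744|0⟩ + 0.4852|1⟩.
-0.4852i|0⟩ - 0.8744i|1⟩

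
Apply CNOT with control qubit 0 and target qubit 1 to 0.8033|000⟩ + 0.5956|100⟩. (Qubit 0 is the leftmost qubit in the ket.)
0.8033|000⟩ + 0.5956|110⟩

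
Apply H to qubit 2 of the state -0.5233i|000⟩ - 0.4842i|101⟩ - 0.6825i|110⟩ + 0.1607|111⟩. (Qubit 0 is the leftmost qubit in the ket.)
-0.37i|000⟩ - 0.37i|001⟩ - 0.3424i|100⟩ + 0.3424i|101⟩ + (0.1136 - 0.4826i)|110⟩ + (-0.1136 - 0.4826i)|111⟩

H on qubit 2 mixes each pair of kets that differ only in qubit 2: amplitudes (a, b) of (|…0…⟩, |…1…⟩) become ((a + b)/√2, (a − b)/√2). Kets absent from the input have amplitude 0.
(|000⟩, |001⟩): (a, b) = (-0.5233i, 0) → (-0.37i, -0.37i)
(|100⟩, |101⟩): (a, b) = (0, -0.4842i) → (-0.3424i, 0.3424i)
(|110⟩, |111⟩): (a, b) = (-0.6825i, 0.1607) → ((0.1136 - 0.4826i), (-0.1136 - 0.4826i))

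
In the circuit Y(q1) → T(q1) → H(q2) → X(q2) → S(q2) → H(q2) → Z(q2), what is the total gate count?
7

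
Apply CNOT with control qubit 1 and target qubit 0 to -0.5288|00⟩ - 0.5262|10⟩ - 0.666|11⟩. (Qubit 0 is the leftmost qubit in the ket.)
-0.5288|00⟩ - 0.666|01⟩ - 0.5262|10⟩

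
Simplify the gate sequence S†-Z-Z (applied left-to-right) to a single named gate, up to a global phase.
S†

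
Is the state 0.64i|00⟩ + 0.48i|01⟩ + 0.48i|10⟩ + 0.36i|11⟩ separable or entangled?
Separable

Writing the state as a|00⟩ + b|01⟩ + c|10⟩ + d|11⟩, it is a product state iff ad − bc = 0.
Here (a, b, c, d) = (0.64i, 0.48i, 0.48i, 0.36i): ad − bc = (0.64i)(0.36i) − (0.48i)(0.48i) = 0, so the state is separable.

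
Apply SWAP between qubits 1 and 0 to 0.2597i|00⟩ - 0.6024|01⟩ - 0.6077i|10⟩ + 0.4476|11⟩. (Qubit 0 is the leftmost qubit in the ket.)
0.2597i|00⟩ - 0.6077i|01⟩ - 0.6024|10⟩ + 0.4476|11⟩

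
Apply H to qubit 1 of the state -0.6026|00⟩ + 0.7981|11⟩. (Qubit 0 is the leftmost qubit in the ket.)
-0.4261|00⟩ - 0.4261|01⟩ + 0.5643|10⟩ - 0.5643|11⟩

H on qubit 1 mixes each pair of kets that differ only in qubit 1: amplitudes (a, b) of (|…0…⟩, |…1…⟩) become ((a + b)/√2, (a − b)/√2). Kets absent from the input have amplitude 0.
(|00⟩, |01⟩): (a, b) = (-0.6026, 0) → (-0.4261, -0.4261)
(|10⟩, |11⟩): (a, b) = (0, 0.7981) → (0.5643, -0.5643)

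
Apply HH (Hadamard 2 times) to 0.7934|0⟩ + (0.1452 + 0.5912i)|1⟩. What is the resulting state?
0.7934|0⟩ + (0.1452 + 0.5912i)|1⟩

H² = I, so an even number of Hadamards cancels: H^2 = I and the state is unchanged.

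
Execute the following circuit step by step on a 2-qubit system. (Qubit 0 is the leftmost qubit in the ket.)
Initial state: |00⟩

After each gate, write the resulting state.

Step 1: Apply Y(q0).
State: i|10⟩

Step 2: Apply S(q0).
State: -|10⟩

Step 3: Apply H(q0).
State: -1/√2|00⟩ + 1/√2|10⟩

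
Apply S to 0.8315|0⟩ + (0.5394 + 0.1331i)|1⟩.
0.8315|0⟩ + (-0.1331 + 0.5394i)|1⟩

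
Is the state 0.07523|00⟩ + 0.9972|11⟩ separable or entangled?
Entangled

Writing the state as a|00⟩ + b|01⟩ + c|10⟩ + d|11⟩, it is a product state iff ad − bc = 0.
Here (a, b, c, d) = (0.07523, 0, 0, 0.9972): ad − bc = (0.07523)(0.9972) − (0)(0) = 0.07502 ≠ 0, so the state is entangled.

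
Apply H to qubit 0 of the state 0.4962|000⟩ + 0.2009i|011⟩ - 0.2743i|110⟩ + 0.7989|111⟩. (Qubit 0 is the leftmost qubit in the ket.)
0.3509|000⟩ - 0.194i|010⟩ + (0.5649 + 0.1421i)|011⟩ + 0.3509|100⟩ + 0.194i|110⟩ + (-0.5649 + 0.1421i)|111⟩

H on qubit 0 mixes each pair of kets that differ only in qubit 0: amplitudes (a, b) of (|…0…⟩, |…1…⟩) become ((a + b)/√2, (a − b)/√2). Kets absent from the input have amplitude 0.
(|000⟩, |100⟩): (a, b) = (0.4962, 0) → (0.3509, 0.3509)
(|010⟩, |110⟩): (a, b) = (0, -0.2743i) → (-0.194i, 0.194i)
(|011⟩, |111⟩): (a, b) = (0.2009i, 0.7989) → ((0.5649 + 0.1421i), (-0.5649 + 0.1421i))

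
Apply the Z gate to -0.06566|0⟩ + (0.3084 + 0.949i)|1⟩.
-0.06566|0⟩ + (-0.3084 - 0.949i)|1⟩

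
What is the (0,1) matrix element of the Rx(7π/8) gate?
-0.9808i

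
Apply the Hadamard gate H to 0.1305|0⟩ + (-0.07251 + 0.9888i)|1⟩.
(0.04101 + 0.6992i)|0⟩ + (0.1435 - 0.6992i)|1⟩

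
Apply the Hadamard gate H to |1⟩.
1/√2|0⟩ - 1/√2|1⟩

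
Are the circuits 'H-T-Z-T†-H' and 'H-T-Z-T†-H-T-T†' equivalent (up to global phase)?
Yes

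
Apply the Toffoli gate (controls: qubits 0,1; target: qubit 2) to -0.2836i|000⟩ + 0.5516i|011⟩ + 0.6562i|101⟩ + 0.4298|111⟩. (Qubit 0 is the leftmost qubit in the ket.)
-0.2836i|000⟩ + 0.5516i|011⟩ + 0.6562i|101⟩ + 0.4298|110⟩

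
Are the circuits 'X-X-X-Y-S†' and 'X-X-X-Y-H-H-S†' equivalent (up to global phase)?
Yes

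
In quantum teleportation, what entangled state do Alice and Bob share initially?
Bell state |Φ+⟩ = (|00⟩ + |11⟩)/√2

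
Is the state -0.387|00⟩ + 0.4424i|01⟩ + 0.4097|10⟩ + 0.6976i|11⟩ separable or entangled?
Entangled

Writing the state as a|00⟩ + b|01⟩ + c|10⟩ + d|11⟩, it is a product state iff ad − bc = 0.
Here (a, b, c, d) = (-0.387, 0.4424i, 0.4097, 0.6976i): ad − bc = (-0.387)(0.6976i) − (0.4424i)(0.4097) = -0.4512i ≠ 0, so the state is entangled.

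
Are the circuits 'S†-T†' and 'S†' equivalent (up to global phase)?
No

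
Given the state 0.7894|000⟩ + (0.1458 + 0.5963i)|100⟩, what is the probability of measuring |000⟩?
0.6232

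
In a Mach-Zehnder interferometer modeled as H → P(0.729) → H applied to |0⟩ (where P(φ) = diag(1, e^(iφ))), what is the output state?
(0.8729 + 0.3331i)|0⟩ + (0.1271 - 0.3331i)|1⟩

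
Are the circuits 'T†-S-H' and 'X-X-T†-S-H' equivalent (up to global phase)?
Yes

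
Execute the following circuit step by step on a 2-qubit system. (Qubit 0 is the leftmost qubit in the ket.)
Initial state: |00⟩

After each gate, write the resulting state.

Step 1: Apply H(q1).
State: 1/√2|00⟩ + 1/√2|01⟩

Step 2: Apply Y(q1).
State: -(1/√2)i|00⟩ + (1/√2)i|01⟩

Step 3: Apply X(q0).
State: -(1/√2)i|10⟩ + (1/√2)i|11⟩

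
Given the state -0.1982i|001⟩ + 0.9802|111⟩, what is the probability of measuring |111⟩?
0.9608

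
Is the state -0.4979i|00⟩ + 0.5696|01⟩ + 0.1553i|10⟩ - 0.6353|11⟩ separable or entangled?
Entangled

Writing the state as a|00⟩ + b|01⟩ + c|10⟩ + d|11⟩, it is a product state iff ad − bc = 0.
Here (a, b, c, d) = (-0.4979i, 0.5696, 0.1553i, -0.6353): ad − bc = (-0.4979i)(-0.6353) − (0.5696)(0.1553i) = 0.2279i ≠ 0, so the state is entangled.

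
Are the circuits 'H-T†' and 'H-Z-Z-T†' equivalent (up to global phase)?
Yes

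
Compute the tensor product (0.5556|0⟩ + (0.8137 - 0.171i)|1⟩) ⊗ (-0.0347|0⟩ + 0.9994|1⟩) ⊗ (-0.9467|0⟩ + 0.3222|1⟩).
0.01825|000⟩ - 0.006212|001⟩ - 0.5257|010⟩ + 0.1789|011⟩ + (0.02673 - 0.005617i)|100⟩ + (-0.009097 + 0.001912i)|101⟩ + (-0.7699 + 0.1618i)|110⟩ + (0.262 - 0.05506i)|111⟩

amp(|b₁b₂…⟩) = product of the factor amplitudes for bits b₁, b₂, …; only kets whose every factor amplitude is nonzero survive.
|000⟩: (0.5556)(-0.0347)(-0.9467) = 0.01825
|001⟩: (0.5556)(-0.0347)(0.3222) = -0.006212
|010⟩: (0.5556)(0.9994)(-0.9467) = -0.5257
|011⟩: (0.5556)(0.9994)(0.3222) = 0.1789
|100⟩: (0.8137 - 0.171i)(-0.0347)(-0.9467) = (0.02673 - 0.005617i)
|101⟩: (0.8137 - 0.171i)(-0.0347)(0.3222) = (-0.009097 + 0.001912i)
|110⟩: (0.8137 - 0.171i)(0.9994)(-0.9467) = (-0.7699 + 0.1618i)
|111⟩: (0.8137 - 0.171i)(0.9994)(0.3222) = (0.262 - 0.05506i)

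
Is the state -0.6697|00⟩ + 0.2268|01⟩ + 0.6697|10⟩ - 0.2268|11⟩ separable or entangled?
Separable

Writing the state as a|00⟩ + b|01⟩ + c|10⟩ + d|11⟩, it is a product state iff ad − bc = 0.
Here (a, b, c, d) = (-0.6697, 0.2268, 0.6697, -0.2268): ad − bc = (-0.6697)(-0.2268) − (0.2268)(0.6697) = 0, so the state is separable.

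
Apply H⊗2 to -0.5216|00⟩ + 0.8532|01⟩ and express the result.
0.1658|00⟩ - 0.6874|01⟩ + 0.1658|10⟩ - 0.6874|11⟩

H⊗2 gives amp(|y⟩) = (1/2) Σ_x (−1)^(x·y) amp(|x⟩), where x·y is the number of positions in which both x and y have a 1.
|00⟩: (-0.5216 + 0.8532)/2 = 0.1658
|01⟩: (-0.5216 - 0.8532)/2 = -0.6874
|10⟩: (-0.5216 + 0.8532)/2 = 0.1658
|11⟩: (-0.5216 - 0.8532)/2 = -0.6874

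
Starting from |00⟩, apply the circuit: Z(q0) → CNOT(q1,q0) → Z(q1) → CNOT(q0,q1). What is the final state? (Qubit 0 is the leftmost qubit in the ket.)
|00⟩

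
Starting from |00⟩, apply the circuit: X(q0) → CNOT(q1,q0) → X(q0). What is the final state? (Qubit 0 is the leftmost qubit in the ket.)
|00⟩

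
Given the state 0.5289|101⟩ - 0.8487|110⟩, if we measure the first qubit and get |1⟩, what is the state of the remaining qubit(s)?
0.5289|01⟩ - 0.8487|10⟩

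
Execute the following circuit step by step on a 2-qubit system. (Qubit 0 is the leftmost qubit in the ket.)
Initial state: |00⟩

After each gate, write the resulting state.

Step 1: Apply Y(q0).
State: i|10⟩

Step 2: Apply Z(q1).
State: i|10⟩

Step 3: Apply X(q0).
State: i|00⟩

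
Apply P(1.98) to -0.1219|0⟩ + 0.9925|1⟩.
-0.1219|0⟩ + (-0.3949 + 0.9106i)|1⟩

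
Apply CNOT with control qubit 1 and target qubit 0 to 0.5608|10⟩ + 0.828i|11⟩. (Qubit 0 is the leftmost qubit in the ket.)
0.828i|01⟩ + 0.5608|10⟩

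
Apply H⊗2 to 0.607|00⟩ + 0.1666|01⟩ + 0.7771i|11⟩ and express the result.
(0.3868 + 0.3886i)|00⟩ + (0.2202 - 0.3886i)|01⟩ + (0.3868 - 0.3886i)|10⟩ + (0.2202 + 0.3886i)|11⟩

H⊗2 gives amp(|y⟩) = (1/2) Σ_x (−1)^(x·y) amp(|x⟩), where x·y is the number of positions in which both x and y have a 1.
|00⟩: (0.607 + 0.1666 + 0.7771i)/2 = (0.3868 + 0.3886i)
|01⟩: (0.607 - 0.1666 - 0.7771i)/2 = (0.2202 - 0.3886i)
|10⟩: (0.607 + 0.1666 - 0.7771i)/2 = (0.3868 - 0.3886i)
|11⟩: (0.607 - 0.1666 + 0.7771i)/2 = (0.2202 + 0.3886i)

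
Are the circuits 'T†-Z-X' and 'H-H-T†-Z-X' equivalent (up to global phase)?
Yes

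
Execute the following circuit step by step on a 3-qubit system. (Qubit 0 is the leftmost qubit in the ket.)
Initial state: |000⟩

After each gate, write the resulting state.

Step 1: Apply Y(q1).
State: i|010⟩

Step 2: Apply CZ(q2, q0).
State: i|010⟩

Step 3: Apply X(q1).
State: i|000⟩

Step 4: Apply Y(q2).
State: -|001⟩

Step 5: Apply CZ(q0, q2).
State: -|001⟩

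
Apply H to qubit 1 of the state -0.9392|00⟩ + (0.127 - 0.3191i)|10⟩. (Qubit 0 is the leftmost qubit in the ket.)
-0.6641|00⟩ - 0.6641|01⟩ + (0.0898 - 0.2256i)|10⟩ + (0.0898 - 0.2256i)|11⟩

H on qubit 1 mixes each pair of kets that differ only in qubit 1: amplitudes (a, b) of (|…0…⟩, |…1…⟩) become ((a + b)/√2, (a − b)/√2). Kets absent from the input have amplitude 0.
(|00⟩, |01⟩): (a, b) = (-0.9392, 0) → (-0.6641, -0.6641)
(|10⟩, |11⟩): (a, b) = ((0.127 - 0.3191i), 0) → ((0.0898 - 0.2256i), (0.0898 - 0.2256i))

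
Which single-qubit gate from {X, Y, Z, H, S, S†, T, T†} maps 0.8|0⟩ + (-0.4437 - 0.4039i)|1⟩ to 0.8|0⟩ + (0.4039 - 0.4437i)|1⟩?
S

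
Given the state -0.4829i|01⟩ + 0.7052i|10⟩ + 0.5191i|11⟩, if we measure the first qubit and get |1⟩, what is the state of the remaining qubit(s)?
0.8053i|0⟩ + 0.5928i|1⟩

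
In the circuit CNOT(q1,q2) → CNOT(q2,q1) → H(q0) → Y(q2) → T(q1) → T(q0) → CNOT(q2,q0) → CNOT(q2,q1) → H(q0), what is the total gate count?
9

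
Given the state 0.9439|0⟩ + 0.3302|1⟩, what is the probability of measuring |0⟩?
0.8909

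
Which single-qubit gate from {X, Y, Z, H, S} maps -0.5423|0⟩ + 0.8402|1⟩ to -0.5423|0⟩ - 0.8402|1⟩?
Z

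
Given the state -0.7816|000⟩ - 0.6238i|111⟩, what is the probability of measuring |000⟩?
0.6109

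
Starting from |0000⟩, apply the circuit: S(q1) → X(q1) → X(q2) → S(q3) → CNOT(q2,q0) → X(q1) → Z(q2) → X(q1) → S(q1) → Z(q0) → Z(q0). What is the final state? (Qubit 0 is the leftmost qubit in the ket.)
-i|1110⟩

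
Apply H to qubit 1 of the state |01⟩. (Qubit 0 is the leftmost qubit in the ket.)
1/√2|00⟩ - 1/√2|01⟩

H on qubit 1 mixes each pair of kets that differ only in qubit 1: amplitudes (a, b) of (|…0…⟩, |…1…⟩) become ((a + b)/√2, (a − b)/√2). Kets absent from the input have amplitude 0.
(|00⟩, |01⟩): (a, b) = (0, 1) → (1/√2, -1/√2)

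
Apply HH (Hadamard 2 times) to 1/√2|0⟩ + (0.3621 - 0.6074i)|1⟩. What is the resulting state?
1/√2|0⟩ + (0.3621 - 0.6074i)|1⟩

H² = I, so an even number of Hadamards cancels: H^2 = I and the state is unchanged.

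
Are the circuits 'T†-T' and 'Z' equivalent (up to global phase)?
No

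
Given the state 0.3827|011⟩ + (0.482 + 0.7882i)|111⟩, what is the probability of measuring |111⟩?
0.8536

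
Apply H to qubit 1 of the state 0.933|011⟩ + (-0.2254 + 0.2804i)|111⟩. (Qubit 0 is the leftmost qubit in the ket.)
0.6597|001⟩ - 0.6597|011⟩ + (-0.1594 + 0.1983i)|101⟩ + (0.1594 - 0.1983i)|111⟩

H on qubit 1 mixes each pair of kets that differ only in qubit 1: amplitudes (a, b) of (|…0…⟩, |…1…⟩) become ((a + b)/√2, (a − b)/√2). Kets absent from the input have amplitude 0.
(|001⟩, |011⟩): (a, b) = (0, 0.933) → (0.6597, -0.6597)
(|101⟩, |111⟩): (a, b) = (0, (-0.2254 + 0.2804i)) → ((-0.1594 + 0.1983i), (0.1594 - 0.1983i))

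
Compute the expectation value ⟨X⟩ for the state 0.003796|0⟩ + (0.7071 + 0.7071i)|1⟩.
0.005368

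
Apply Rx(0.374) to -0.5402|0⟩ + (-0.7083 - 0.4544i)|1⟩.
(-0.6153 + 0.1317i)|0⟩ + (-0.696 - 0.346i)|1⟩

Rx(0.374) = [[cos(θ/2), −i·sin(θ/2)], [−i·sin(θ/2), cos(θ/2)]]; θ = 0.374, cos(θ/2) ≈ 0.982566, sin(θ/2) ≈ 0.185912.
With a = amp(|0⟩) = -0.5402 and b = amp(|1⟩) = (-0.7083 - 0.4544i):
new amp(|0⟩) = (0.982566)·a + (-0.185912i)·b = (-0.6153 + 0.1317i)
new amp(|1⟩) = (-0.185912i)·a + (0.982566)·b = (-0.696 - 0.346i)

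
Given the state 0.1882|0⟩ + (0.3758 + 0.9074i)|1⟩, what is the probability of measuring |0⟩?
0.03542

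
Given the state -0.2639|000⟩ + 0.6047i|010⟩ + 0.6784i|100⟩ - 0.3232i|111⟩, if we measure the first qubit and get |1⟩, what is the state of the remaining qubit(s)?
0.9028i|00⟩ - 0.4301i|11⟩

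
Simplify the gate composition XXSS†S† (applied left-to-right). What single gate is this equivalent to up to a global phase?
S†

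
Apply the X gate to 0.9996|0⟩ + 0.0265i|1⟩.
0.0265i|0⟩ + 0.9996|1⟩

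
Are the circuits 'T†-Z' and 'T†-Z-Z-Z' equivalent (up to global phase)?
Yes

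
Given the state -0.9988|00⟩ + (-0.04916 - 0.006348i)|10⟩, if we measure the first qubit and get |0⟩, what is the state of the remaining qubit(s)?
-|0⟩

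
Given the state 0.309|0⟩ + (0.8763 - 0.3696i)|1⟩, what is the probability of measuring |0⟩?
0.09548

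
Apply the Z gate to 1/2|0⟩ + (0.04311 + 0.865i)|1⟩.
1/2|0⟩ + (-0.04311 - 0.865i)|1⟩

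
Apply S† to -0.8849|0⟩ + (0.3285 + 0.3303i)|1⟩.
-0.8849|0⟩ + (0.3303 - 0.3285i)|1⟩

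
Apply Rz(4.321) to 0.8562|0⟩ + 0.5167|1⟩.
(-0.4761 - 0.7116i)|0⟩ + (-0.2873 + 0.4294i)|1⟩

Rz(4.321) = [[e^(−iθ/2), 0], [0, e^(iθ/2)]] with e^(±iθ/2) = cos(θ/2) ± i·sin(θ/2); θ = 4.321, cos(θ/2) ≈ -0.556115, sin(θ/2) ≈ 0.831106.
With a = amp(|0⟩) = 0.8562 and b = amp(|1⟩) = 0.5167:
new amp(|0⟩) = (-0.556115 - 0.831106i)·a = (-0.4761 - 0.7116i)
new amp(|1⟩) = (-0.556115 + 0.831106i)·b = (-0.2873 + 0.4294i)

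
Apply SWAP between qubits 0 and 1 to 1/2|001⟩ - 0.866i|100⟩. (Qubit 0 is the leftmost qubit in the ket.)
1/2|001⟩ - 0.866i|010⟩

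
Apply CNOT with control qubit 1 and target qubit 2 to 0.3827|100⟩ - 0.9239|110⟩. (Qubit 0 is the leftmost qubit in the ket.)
0.3827|100⟩ - 0.9239|111⟩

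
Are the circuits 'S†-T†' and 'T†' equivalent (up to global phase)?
No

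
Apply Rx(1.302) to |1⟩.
-0.606i|0⟩ + 0.7955|1⟩

Rx(1.302) = [[cos(θ/2), −i·sin(θ/2)], [−i·sin(θ/2), cos(θ/2)]]; θ = 1.302, cos(θ/2) ≈ 0.795478, sin(θ/2) ≈ 0.605982.
With a = amp(|0⟩) = 0 and b = amp(|1⟩) = 1:
new amp(|0⟩) = (0.795478)·a + (-0.605982i)·b = -0.606i
new amp(|1⟩) = (-0.605982i)·a + (0.795478)·b = 0.7955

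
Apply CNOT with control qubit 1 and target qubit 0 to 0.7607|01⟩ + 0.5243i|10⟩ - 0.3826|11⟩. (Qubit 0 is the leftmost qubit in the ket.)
-0.3826|01⟩ + 0.5243i|10⟩ + 0.7607|11⟩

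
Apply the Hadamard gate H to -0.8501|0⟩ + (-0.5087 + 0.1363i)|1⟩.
(-0.9608 + 0.09638i)|0⟩ + (-0.2414 - 0.09638i)|1⟩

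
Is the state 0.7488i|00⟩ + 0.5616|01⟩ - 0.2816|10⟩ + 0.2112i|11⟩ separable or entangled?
Separable

Writing the state as a|00⟩ + b|01⟩ + c|10⟩ + d|11⟩, it is a product state iff ad − bc = 0.
Here (a, b, c, d) = (0.7488i, 0.5616, -0.2816, 0.2112i): ad − bc = (0.7488i)(0.2112i) − (0.5616)(-0.2816) = 0, so the state is separable.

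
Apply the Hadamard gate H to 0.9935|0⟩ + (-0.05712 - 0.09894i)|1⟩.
(0.6621 - 0.06996i)|0⟩ + (0.7429 + 0.06996i)|1⟩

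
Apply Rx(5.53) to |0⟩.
-0.9299|0⟩ - 0.3678i|1⟩

Rx(5.53) = [[cos(θ/2), −i·sin(θ/2)], [−i·sin(θ/2), cos(θ/2)]]; θ = 5.53, cos(θ/2) ≈ -0.929923, sin(θ/2) ≈ 0.367754.
With a = amp(|0⟩) = 1 and b = amp(|1⟩) = 0:
new amp(|0⟩) = (-0.929923)·a + (-0.367754i)·b = -0.9299
new amp(|1⟩) = (-0.367754i)·a + (-0.929923)·b = -0.3678i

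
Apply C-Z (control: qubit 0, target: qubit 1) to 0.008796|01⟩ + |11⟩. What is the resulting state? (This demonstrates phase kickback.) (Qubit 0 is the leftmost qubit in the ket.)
0.008796|01⟩ - |11⟩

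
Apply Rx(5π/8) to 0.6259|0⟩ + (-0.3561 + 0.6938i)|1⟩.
(0.9246 + 0.2961i)|0⟩ + (-0.1978 - 0.135i)|1⟩

Rx(5π/8) = [[cos(θ/2), −i·sin(θ/2)], [−i·sin(θ/2), cos(θ/2)]]; θ = 5π/8, cos(θ/2) ≈ 0.55557, sin(θ/2) ≈ 0.83147.
With a = amp(|0⟩) = 0.6259 and b = amp(|1⟩) = (-0.3561 + 0.6938i):
new amp(|0⟩) = (0.55557)·a + (-0.83147i)·b = (0.9246 + 0.2961i)
new amp(|1⟩) = (-0.83147i)·a + (0.55557)·b = (-0.1978 - 0.135i)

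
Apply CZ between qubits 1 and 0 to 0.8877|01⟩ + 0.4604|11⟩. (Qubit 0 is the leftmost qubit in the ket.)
0.8877|01⟩ - 0.4604|11⟩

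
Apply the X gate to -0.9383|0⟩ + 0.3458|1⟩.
0.3458|0⟩ - 0.9383|1⟩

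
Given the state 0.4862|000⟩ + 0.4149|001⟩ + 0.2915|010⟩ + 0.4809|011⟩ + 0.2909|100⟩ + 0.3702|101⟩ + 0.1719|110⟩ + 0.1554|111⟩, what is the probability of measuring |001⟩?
0.1721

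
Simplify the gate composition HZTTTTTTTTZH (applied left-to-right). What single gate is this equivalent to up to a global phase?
I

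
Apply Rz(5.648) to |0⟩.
(-0.95 - 0.3123i)|0⟩

Rz(5.648) = [[e^(−iθ/2), 0], [0, e^(iθ/2)]] with e^(±iθ/2) = cos(θ/2) ± i·sin(θ/2); θ = 5.648, cos(θ/2) ≈ -0.94999, sin(θ/2) ≈ 0.312281.
With a = amp(|0⟩) = 1 and b = amp(|1⟩) = 0:
new amp(|0⟩) = (-0.94999 - 0.312281i)·a = (-0.95 - 0.3123i)
new amp(|1⟩) = (-0.94999 + 0.312281i)·b = 0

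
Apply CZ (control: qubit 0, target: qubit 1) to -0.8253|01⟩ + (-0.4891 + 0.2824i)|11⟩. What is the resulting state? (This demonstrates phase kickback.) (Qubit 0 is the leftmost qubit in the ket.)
-0.8253|01⟩ + (0.4891 - 0.2824i)|11⟩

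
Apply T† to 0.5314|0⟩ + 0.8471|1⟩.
0.5314|0⟩ + (0.599 - 0.599i)|1⟩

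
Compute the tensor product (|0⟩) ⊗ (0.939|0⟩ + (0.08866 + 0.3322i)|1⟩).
0.939|00⟩ + (0.08866 + 0.3322i)|01⟩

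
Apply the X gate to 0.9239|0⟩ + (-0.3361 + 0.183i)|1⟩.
(-0.3361 + 0.183i)|0⟩ + 0.9239|1⟩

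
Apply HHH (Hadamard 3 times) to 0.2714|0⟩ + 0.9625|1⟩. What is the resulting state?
0.8725|0⟩ - 0.4887|1⟩

H² = I, so H^3 = H: a single Hadamard. With (a, b) = (0.2714, 0.9625), H gives ((a + b)/√2, (a − b)/√2) = (0.8725, -0.4887).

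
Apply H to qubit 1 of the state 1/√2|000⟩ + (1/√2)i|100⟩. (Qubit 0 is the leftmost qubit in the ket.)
1/2|000⟩ + 1/2|010⟩ + (1/2)i|100⟩ + (1/2)i|110⟩

H on qubit 1 mixes each pair of kets that differ only in qubit 1: amplitudes (a, b) of (|…0…⟩, |…1…⟩) become ((a + b)/√2, (a − b)/√2). Kets absent from the input have amplitude 0.
(|000⟩, |010⟩): (a, b) = (1/√2, 0) → (1/2, 1/2)
(|100⟩, |110⟩): (a, b) = ((1/√2)i, 0) → ((1/2)i, (1/2)i)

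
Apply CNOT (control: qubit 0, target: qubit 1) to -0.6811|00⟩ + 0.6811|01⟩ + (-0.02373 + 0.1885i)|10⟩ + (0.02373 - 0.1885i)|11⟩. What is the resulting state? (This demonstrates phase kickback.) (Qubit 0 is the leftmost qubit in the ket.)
-0.6811|00⟩ + 0.6811|01⟩ + (0.02373 - 0.1885i)|10⟩ + (-0.02373 + 0.1885i)|11⟩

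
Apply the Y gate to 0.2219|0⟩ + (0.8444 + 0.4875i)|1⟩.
(0.4875 - 0.8444i)|0⟩ + 0.2219i|1⟩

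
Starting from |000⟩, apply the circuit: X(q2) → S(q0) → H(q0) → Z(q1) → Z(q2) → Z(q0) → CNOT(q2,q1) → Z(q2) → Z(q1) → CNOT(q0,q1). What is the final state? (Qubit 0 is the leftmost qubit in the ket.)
-1/√2|011⟩ + 1/√2|101⟩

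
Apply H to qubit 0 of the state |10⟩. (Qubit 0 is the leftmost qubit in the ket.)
1/√2|00⟩ - 1/√2|10⟩

H on qubit 0 mixes each pair of kets that differ only in qubit 0: amplitudes (a, b) of (|…0…⟩, |…1…⟩) become ((a + b)/√2, (a − b)/√2). Kets absent from the input have amplitude 0.
(|00⟩, |10⟩): (a, b) = (0, 1) → (1/√2, -1/√2)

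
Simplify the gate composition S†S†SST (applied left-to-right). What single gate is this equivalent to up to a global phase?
T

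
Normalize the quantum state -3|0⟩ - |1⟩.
-0.9487|0⟩ - 0.3162|1⟩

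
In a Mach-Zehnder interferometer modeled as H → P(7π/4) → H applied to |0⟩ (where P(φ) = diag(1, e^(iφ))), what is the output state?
(0.8536 - (1/√8)i)|0⟩ + (0.1464 + (1/√8)i)|1⟩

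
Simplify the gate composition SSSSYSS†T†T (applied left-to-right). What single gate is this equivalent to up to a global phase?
Y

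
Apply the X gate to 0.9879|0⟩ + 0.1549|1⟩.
0.1549|0⟩ + 0.9879|1⟩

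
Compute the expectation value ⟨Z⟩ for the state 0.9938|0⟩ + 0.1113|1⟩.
0.9753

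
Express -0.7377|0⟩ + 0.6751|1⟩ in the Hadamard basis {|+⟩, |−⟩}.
-0.04426|+⟩ - 0.999|−⟩

With |ψ⟩ = α|0⟩ + β|1⟩, the Hadamard-basis coefficients are ⟨+|ψ⟩ = (α + β)/√2 and ⟨−|ψ⟩ = (α − β)/√2.
Here α = -0.7377, β = 0.6751: (α + β)/√2 = -0.04426, (α − β)/√2 = -0.999.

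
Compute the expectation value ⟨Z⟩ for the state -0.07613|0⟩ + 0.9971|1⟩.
-0.9884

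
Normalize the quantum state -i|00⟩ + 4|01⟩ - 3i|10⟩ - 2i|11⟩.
-0.1826i|00⟩ + 0.7303|01⟩ - 0.5477i|10⟩ - 0.3651i|11⟩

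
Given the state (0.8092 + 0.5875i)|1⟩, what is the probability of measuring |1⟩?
1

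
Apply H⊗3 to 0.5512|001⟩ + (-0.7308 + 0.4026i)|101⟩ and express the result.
(-0.0635 + 0.1423i)|000⟩ + (0.0635 - 0.1423i)|001⟩ + (-0.0635 + 0.1423i)|010⟩ + (0.0635 - 0.1423i)|011⟩ + (0.4533 - 0.1423i)|100⟩ + (-0.4533 + 0.1423i)|101⟩ + (0.4533 - 0.1423i)|110⟩ + (-0.4533 + 0.1423i)|111⟩

H⊗3 gives amp(|y⟩) = (1/2√2) Σ_x (−1)^(x·y) amp(|x⟩), where x·y is the number of positions in which both x and y have a 1.
|000⟩: (0.5512 + (-0.7308 + 0.4026i))/(2√2) = (-0.0635 + 0.1423i)
|001⟩: (-0.5512 - (-0.7308 + 0.4026i))/(2√2) = (0.0635 - 0.1423i)
|010⟩: (0.5512 + (-0.7308 + 0.4026i))/(2√2) = (-0.0635 + 0.1423i)
|011⟩: (-0.5512 - (-0.7308 + 0.4026i))/(2√2) = (0.0635 - 0.1423i)
|100⟩: (0.5512 - (-0.7308 + 0.4026i))/(2√2) = (0.4533 - 0.1423i)
|101⟩: (-0.5512 + (-0.7308 + 0.4026i))/(2√2) = (-0.4533 + 0.1423i)
|110⟩: (0.5512 - (-0.7308 + 0.4026i))/(2√2) = (0.4533 - 0.1423i)
|111⟩: (-0.5512 + (-0.7308 + 0.4026i))/(2√2) = (-0.4533 + 0.1423i)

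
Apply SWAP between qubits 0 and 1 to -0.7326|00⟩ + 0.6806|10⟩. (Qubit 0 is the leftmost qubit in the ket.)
-0.7326|00⟩ + 0.6806|01⟩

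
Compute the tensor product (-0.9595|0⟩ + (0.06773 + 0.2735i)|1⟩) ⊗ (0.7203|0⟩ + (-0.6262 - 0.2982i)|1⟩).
-0.6911|00⟩ + (0.6008 + 0.2861i)|01⟩ + (0.04879 + 0.197i)|10⟩ + (0.03915 - 0.1915i)|11⟩

amp(|b₁b₂…⟩) = product of the factor amplitudes for bits b₁, b₂, …; only kets whose every factor amplitude is nonzero survive.
|00⟩: (-0.9595)(0.7203) = -0.6911
|01⟩: (-0.9595)(-0.6262 - 0.2982i) = (0.6008 + 0.2861i)
|10⟩: (0.06773 + 0.2735i)(0.7203) = (0.04879 + 0.197i)
|11⟩: (0.06773 + 0.2735i)(-0.6262 - 0.2982i) = (0.03915 - 0.1915i)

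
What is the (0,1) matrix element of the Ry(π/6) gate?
-0.2588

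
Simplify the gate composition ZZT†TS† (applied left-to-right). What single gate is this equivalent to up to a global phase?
S†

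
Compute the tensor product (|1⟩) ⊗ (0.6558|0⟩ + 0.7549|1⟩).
0.6558|10⟩ + 0.7549|11⟩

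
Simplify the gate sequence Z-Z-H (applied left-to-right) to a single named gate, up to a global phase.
H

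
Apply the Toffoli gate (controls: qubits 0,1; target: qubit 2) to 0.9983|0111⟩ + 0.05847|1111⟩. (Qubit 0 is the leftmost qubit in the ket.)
0.9983|0111⟩ + 0.05847|1101⟩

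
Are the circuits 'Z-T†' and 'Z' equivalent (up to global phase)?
No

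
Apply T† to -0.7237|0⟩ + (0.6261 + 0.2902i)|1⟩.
-0.7237|0⟩ + (0.6479 - 0.2375i)|1⟩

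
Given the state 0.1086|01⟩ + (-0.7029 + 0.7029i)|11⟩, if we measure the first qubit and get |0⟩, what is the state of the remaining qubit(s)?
|1⟩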